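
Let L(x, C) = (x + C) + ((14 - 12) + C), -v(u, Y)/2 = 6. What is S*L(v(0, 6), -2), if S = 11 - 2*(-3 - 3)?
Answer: -322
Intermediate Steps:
v(u, Y) = -12 (v(u, Y) = -2*6 = -12)
L(x, C) = 2 + x + 2*C (L(x, C) = (C + x) + (2 + C) = 2 + x + 2*C)
S = 23 (S = 11 - 2*(-6) = 11 + 12 = 23)
S*L(v(0, 6), -2) = 23*(2 - 12 + 2*(-2)) = 23*(2 - 12 - 4) = 23*(-14) = -322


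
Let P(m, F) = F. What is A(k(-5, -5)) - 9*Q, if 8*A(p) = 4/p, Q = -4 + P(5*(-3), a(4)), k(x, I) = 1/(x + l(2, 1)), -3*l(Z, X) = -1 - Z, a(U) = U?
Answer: -2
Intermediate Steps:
l(Z, X) = 1/3 + Z/3 (l(Z, X) = -(-1 - Z)/3 = 1/3 + Z/3)
k(x, I) = 1/(1 + x) (k(x, I) = 1/(x + (1/3 + (1/3)*2)) = 1/(x + (1/3 + 2/3)) = 1/(x + 1) = 1/(1 + x))
Q = 0 (Q = -4 + 4 = 0)
A(p) = 1/(2*p) (A(p) = (4/p)/8 = 1/(2*p))
A(k(-5, -5)) - 9*Q = 1/(2*(1/(1 - 5))) - 9*0 = 1/(2*(1/(-4))) + 0 = 1/(2*(-1/4)) + 0 = (1/2)*(-4) + 0 = -2 + 0 = -2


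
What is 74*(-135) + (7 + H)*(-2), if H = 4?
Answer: -10012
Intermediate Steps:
74*(-135) + (7 + H)*(-2) = 74*(-135) + (7 + 4)*(-2) = -9990 + 11*(-2) = -9990 - 22 = -10012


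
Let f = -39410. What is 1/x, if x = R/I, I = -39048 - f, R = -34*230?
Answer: -181/3910 ≈ -0.046292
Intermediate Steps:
R = -7820
I = 362 (I = -39048 - 1*(-39410) = -39048 + 39410 = 362)
x = -3910/181 (x = -7820/362 = -7820*1/362 = -3910/181 ≈ -21.602)
1/x = 1/(-3910/181) = -181/3910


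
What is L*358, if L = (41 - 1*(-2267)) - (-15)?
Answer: 831634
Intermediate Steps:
L = 2323 (L = (41 + 2267) - 1*(-15) = 2308 + 15 = 2323)
L*358 = 2323*358 = 831634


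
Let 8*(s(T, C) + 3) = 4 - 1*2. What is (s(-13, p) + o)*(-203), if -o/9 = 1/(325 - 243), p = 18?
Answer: 95207/164 ≈ 580.53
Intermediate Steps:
s(T, C) = -11/4 (s(T, C) = -3 + (4 - 1*2)/8 = -3 + (4 - 2)/8 = -3 + (⅛)*2 = -3 + ¼ = -11/4)
o = -9/82 (o = -9/(325 - 243) = -9/82 ≈ -0.10976)
(s(-13, p) + o)*(-203) = (-11/4 - 9/82)*(-203) = -469/164*(-203) = 95207/164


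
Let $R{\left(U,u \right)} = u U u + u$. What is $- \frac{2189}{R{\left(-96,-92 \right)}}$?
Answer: $\frac{199}{73876} \approx 0.0026937$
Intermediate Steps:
$R{\left(U,u \right)} = u + U u^{2}$ ($R{\left(U,u \right)} = U u u + u = U u^{2} + u = u + U u^{2}$)
$- \frac{2189}{R{\left(-96,-92 \right)}} = - \frac{2189}{\left(-92\right) \left(1 - -8832\right)} = - \frac{2189}{\left(-92\right) \left(1 + 8832\right)} = - \frac{2189}{\left(-92\right) 8833} = - \frac{2189}{-812636} = - \frac{2189 \left(-1\right)}{812636} = \left(-1\right) \left(- \frac{199}{73876}\right) = \frac{199}{73876}$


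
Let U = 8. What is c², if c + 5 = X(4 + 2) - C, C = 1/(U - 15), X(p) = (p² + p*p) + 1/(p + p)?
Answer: 31888609/7056 ≈ 4519.4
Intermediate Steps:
X(p) = 1/(2*p) + 2*p² (X(p) = (p² + p²) + 1/(2*p) = 2*p² + 1/(2*p) = 1/(2*p) + 2*p²)
C = -⅐ (C = 1/(8 - 15) = 1/(-7) = -⅐ ≈ -0.14286)
c = 5647/84 (c = -5 + ((1 + 4*(4 + 2)³)/(2*(4 + 2)) - 1*(-⅐)) = -5 + ((½)*(1 + 4*6³)/6 + ⅐) = -5 + ((½)*(⅙)*(1 + 4*216) + ⅐) = -5 + ((½)*(⅙)*(1 + 864) + ⅐) = -5 + ((½)*(⅙)*865 + ⅐) = -5 + (865/12 + ⅐) = -5 + 6067/84 = 5647/84 ≈ 67.226)
c² = (5647/84)² = 31888609/7056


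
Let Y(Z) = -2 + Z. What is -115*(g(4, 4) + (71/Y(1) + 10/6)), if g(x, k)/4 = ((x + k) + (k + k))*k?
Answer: -64400/3 ≈ -21467.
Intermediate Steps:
g(x, k) = 4*k*(x + 3*k) (g(x, k) = 4*(((x + k) + (k + k))*k) = 4*(((k + x) + 2*k)*k) = 4*((x + 3*k)*k) = 4*(k*(x + 3*k)) = 4*k*(x + 3*k))
-115*(g(4, 4) + (71/Y(1) + 10/6)) = -115*(4*4*(4 + 3*4) + (71/(-2 + 1) + 10/6)) = -115*(4*4*(4 + 12) + (71/(-1) + 10*(⅙))) = -115*(4*4*16 + (71*(-1) + 5/3)) = -115*(256 + (-71 + 5/3)) = -115*(256 - 208/3) = -115*560/3 = -64400/3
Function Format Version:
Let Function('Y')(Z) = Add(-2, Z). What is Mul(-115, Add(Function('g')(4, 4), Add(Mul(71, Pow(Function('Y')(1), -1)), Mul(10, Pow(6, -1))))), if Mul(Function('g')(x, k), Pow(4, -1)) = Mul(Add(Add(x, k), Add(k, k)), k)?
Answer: Rational(-64400, 3) ≈ -21467.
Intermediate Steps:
Function('g')(x, k) = Mul(4, k, Add(x, Mul(3, k))) (Function('g')(x, k) = Mul(4, Mul(Add(Add(x, k), Add(k, k)), k)) = Mul(4, Mul(Add(Add(k, x), Mul(2, k)), k)) = Mul(4, Mul(Add(x, Mul(3, k)), k)) = Mul(4, Mul(k, Add(x, Mul(3, k)))) = Mul(4, k, Add(x, Mul(3, k))))
Mul(-115, Add(Function('g')(4, 4), Add(Mul(71, Pow(Function('Y')(1), -1)), Mul(10, Pow(6, -1))))) = Mul(-115, Add(Mul(4, 4, Add(4, Mul(3, 4))), Add(Mul(71, Pow(Add(-2, 1), -1)), Mul(10, Pow(6, -1))))) = Mul(-115, Add(Mul(4, 4, Add(4, 12)), Add(Mul(71, Pow(-1, -1)), Mul(10, Rational(1, 6))))) = Mul(-115, Add(Mul(4, 4, 16), Add(Mul(71, -1), Rational(5, 3)))) = Mul(-115, Add(256, Add(-71, Rational(5, 3)))) = Mul(-115, Add(256, Rational(-208, 3))) = Mul(-115, Rational(560, 3)) = Rational(-64400, 3)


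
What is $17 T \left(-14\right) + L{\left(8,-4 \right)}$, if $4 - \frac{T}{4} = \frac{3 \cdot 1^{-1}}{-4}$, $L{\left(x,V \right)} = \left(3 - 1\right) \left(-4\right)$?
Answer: $-4530$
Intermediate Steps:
$L{\left(x,V \right)} = -8$ ($L{\left(x,V \right)} = 2 \left(-4\right) = -8$)
$T = 19$ ($T = 16 - 4 \frac{3 \cdot 1^{-1}}{-4} = 16 - 4 \cdot 3 \cdot 1 \left(- \frac{1}{4}\right) = 16 - 4 \cdot 3 \left(- \frac{1}{4}\right) = 16 - -3 = 16 + 3 = 19$)
$17 T \left(-14\right) + L{\left(8,-4 \right)} = 17 \cdot 19 \left(-14\right) - 8 = 17 \left(-266\right) - 8 = -4522 - 8 = -4530$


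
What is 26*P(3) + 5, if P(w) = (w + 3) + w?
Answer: 239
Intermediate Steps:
P(w) = 3 + 2*w (P(w) = (3 + w) + w = 3 + 2*w)
26*P(3) + 5 = 26*(3 + 2*3) + 5 = 26*(3 + 6) + 5 = 26*9 + 5 = 234 + 5 = 239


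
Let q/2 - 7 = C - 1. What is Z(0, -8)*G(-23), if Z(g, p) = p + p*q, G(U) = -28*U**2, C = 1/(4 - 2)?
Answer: 1658944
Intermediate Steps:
C = 1/2 ≈ 0.50000
q = 13 (q = 14 + 2*(1/2 - 1) = 14 + 2*(-1/2) = 14 - 1 = 13)
Z(g, p) = 14*p (Z(g, p) = p + p*13 = p + 13*p = 14*p)
Z(0, -8)*G(-23) = (14*(-8))*(-28*(-23)**2) = -(-3136)*529 = -112*(-14812) = 1658944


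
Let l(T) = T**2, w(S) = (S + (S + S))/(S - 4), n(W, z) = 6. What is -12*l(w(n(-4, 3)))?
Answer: -972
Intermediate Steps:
w(S) = 3*S/(-4 + S) (w(S) = (S + 2*S)/(-4 + S) = (3*S)/(-4 + S) = 3*S/(-4 + S))
-12*l(w(n(-4, 3))) = -12*324/(-4 + 6)**2 = -12*(3*6/2)**2 = -12*(3*6*(1/2))**2 = -12*9**2 = -12*81 = -972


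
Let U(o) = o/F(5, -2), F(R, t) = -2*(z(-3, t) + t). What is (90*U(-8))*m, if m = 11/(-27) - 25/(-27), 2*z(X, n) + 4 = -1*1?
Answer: -1120/27 ≈ -41.482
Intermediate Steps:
z(X, n) = -5/2 (z(X, n) = -2 + (-1*1)/2 = -2 + (1/2)*(-1) = -2 - 1/2 = -5/2)
F(R, t) = 5 - 2*t (F(R, t) = -2*(-5/2 + t) = 5 - 2*t)
m = 14/27 (m = 11*(-1/27) - 25*(-1/27) = -11/27 + 25/27 = 14/27 ≈ 0.51852)
U(o) = o/9 (U(o) = o/(5 - 2*(-2)) = o/(5 + 4) = o/9)
(90*U(-8))*m = (90*((1/9)*(-8)))*(14/27) = (90*(-8/9))*(14/27) = -80*14/27 = -1120/27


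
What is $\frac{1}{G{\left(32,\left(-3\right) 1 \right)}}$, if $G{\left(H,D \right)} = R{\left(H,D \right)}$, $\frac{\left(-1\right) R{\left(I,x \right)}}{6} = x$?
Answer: $\frac{1}{18} \approx 0.055556$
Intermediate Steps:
$R{\left(I,x \right)} = - 6 x$
$G{\left(H,D \right)} = - 6 D$
$\frac{1}{G{\left(32,\left(-3\right) 1 \right)}} = \frac{1}{\left(-6\right) \left(\left(-3\right) 1\right)} = \frac{1}{\left(-6\right) \left(-3\right)} = \frac{1}{18}$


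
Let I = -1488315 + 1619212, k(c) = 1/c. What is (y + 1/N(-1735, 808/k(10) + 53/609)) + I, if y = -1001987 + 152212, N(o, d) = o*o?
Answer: -2163984527549/3010225 ≈ -7.1888e+5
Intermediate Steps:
N(o, d) = o²
I = 130897
y = -849775
(y + 1/N(-1735, 808/k(10) + 53/609)) + I = (-849775 + 1/((-1735)²)) + 130897 = (-849775 + 1/3010225) + 130897 = -2558013949374/3010225 + 130897 = -2163984527549/3010225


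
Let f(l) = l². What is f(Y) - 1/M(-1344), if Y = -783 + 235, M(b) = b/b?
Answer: 300303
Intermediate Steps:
M(b) = 1
Y = -548
f(Y) - 1/M(-1344) = (-548)² - 1/1 = 300304 - 1*1 = 300304 - 1 = 300303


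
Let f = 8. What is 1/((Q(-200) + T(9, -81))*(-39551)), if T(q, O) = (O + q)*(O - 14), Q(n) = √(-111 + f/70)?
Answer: -239400/64764757793431 + I*√135835/64764757793431 ≈ -3.6965e-9 + 5.6907e-12*I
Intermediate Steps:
Q(n) = I*√135835/35 (Q(n) = √(-111 + 8/70) = √(-111 + 8*(1/70)) = √(-111 + 4/35) = √(-3881/35) = I*√135835/35)
T(q, O) = (-14 + O)*(O + q) (T(q, O) = (O + q)*(-14 + O) = (-14 + O)*(O + q))
1/((Q(-200) + T(9, -81))*(-39551)) = 1/((I*√135835/35 + ((-81)² - 14*(-81) - 14*9 - 81*9))*(-39551)) = -1/39551/(I*√135835/35 + (6561 + 1134 - 126 - 729)) = -1/39551/(I*√135835/35 + 6840) = -1/39551/(6840 + I*√135835/35) = -1/(39551*(6840 + I*√135835/35))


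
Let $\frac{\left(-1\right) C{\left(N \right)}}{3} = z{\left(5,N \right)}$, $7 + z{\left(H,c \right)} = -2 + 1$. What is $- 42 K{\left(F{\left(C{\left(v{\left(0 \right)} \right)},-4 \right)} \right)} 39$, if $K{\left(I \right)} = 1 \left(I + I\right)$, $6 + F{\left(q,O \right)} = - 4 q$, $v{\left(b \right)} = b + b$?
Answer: $334152$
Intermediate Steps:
$z{\left(H,c \right)} = -8$ ($z{\left(H,c \right)} = -7 + \left(-2 + 1\right) = -7 - 1 = -8$)
$v{\left(b \right)} = 2 b$
$C{\left(N \right)} = 24$ ($C{\left(N \right)} = \left(-3\right) \left(-8\right) = 24$)
$F{\left(q,O \right)} = -6 - 4 q$
$K{\left(I \right)} = 2 I$ ($K{\left(I \right)} = 1 \cdot 2 I = 2 I$)
$- 42 K{\left(F{\left(C{\left(v{\left(0 \right)} \right)},-4 \right)} \right)} 39 = - 42 \cdot 2 \left(-6 - 96\right) 39 = - 42 \cdot 2 \left(-102\right) 39 = \left(-42\right) \left(-204\right) 39 = 8568 \cdot 39 = 334152$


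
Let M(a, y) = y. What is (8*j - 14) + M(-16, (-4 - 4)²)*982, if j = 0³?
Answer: 62834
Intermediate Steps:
j = 0
(8*j - 14) + M(-16, (-4 - 4)²)*982 = (8*0 - 14) + (-4 - 4)²*982 = (0 - 14) + (-8)²*982 = -14 + 64*982 = -14 + 62848 = 62834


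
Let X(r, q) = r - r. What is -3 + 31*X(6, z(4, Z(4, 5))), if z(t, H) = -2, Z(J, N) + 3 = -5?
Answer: -3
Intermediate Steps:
Z(J, N) = -8 (Z(J, N) = -3 - 5 = -8)
X(r, q) = 0
-3 + 31*X(6, z(4, Z(4, 5))) = -3 + 31*0 = -3 + 0 = -3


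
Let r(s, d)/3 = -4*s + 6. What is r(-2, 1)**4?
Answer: 3111696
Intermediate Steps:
r(s, d) = 18 - 12*s (r(s, d) = 3*(-4*s + 6) = 3*(6 - 4*s) = 18 - 12*s)
r(-2, 1)**4 = (18 - 12*(-2))**4 = (18 + 24)**4 = 42**4 = 3111696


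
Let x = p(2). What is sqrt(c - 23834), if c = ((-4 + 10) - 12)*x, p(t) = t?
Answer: I*sqrt(23846) ≈ 154.42*I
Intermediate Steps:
x = 2
c = -12 (c = ((-4 + 10) - 12)*2 = (6 - 12)*2 = -6*2 = -12)
sqrt(c - 23834) = sqrt(-12 - 23834) = sqrt(-23846) = I*sqrt(23846)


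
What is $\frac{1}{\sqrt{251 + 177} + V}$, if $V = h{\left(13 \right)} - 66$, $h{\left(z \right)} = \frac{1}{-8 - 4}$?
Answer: $- \frac{9516}{567217} - \frac{288 \sqrt{107}}{567217} \approx -0.022029$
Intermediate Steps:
$h{\left(z \right)} = - \frac{1}{12}$ ($h{\left(z \right)} = \frac{1}{-12} = - \frac{1}{12}$)
$V = - \frac{793}{12}$ ($V = - \frac{1}{12} - 66 = - \frac{793}{12} \approx -66.083$)
$\frac{1}{\sqrt{251 + 177} + V} = \frac{1}{\sqrt{251 + 177} - \frac{793}{12}} = \frac{1}{\sqrt{428} - \frac{793}{12}} = \frac{1}{2 \sqrt{107} - \frac{793}{12}} = \frac{1}{- \frac{793}{12} + 2 \sqrt{107}}$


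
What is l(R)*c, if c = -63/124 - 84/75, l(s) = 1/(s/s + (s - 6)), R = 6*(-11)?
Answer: 5047/220100 ≈ 0.022930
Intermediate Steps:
R = -66
l(s) = 1/(-5 + s) (l(s) = 1/(1 + (-6 + s)) = 1/(-5 + s))
c = -5047/3100 (c = -63*1/124 - 84*1/75 = -63/124 - 28/25 = -5047/3100 ≈ -1.6281)
l(R)*c = -5047/3100/(-5 - 66) = -5047/3100/(-71) = -1/71*(-5047/3100) = 5047/220100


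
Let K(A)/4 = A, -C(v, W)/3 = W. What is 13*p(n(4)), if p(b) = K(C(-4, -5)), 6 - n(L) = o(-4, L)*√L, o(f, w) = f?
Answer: 780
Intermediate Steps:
C(v, W) = -3*W
n(L) = 6 + 4*√L (n(L) = 6 - (-4)*√L = 6 + 4*√L)
K(A) = 4*A
p(b) = 60 (p(b) = 4*(-3*(-5)) = 4*15 = 60)
13*p(n(4)) = 13*60 = 780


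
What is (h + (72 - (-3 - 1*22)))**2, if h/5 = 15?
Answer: 29584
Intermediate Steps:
h = 75 (h = 5*15 = 75)
(h + (72 - (-3 - 1*22)))**2 = (75 + (72 - (-3 - 1*22)))**2 = (75 + (72 - (-3 - 22)))**2 = (75 + (72 - 1*(-25)))**2 = (75 + (72 + 25))**2 = (75 + 97)**2 = 172**2 = 29584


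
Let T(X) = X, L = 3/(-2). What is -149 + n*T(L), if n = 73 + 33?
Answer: -308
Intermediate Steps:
L = -3/2 (L = 3*(-½) = -3/2 ≈ -1.5000)
n = 106
-149 + n*T(L) = -149 + 106*(-3/2) = -149 - 159 = -308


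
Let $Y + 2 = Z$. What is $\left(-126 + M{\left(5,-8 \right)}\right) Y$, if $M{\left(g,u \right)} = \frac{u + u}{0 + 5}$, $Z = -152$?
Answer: $\frac{99484}{5} \approx 19897.0$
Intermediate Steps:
$Y = -154$ ($Y = -2 - 152 = -154$)
$M{\left(g,u \right)} = \frac{2 u}{5}$
$\left(-126 + M{\left(5,-8 \right)}\right) Y = \left(-126 + \frac{2}{5} \left(-8\right)\right) \left(-154\right) = \left(-126 - \frac{16}{5}\right) \left(-154\right) = \left(- \frac{646}{5}\right) \left(-154\right) = \frac{99484}{5}$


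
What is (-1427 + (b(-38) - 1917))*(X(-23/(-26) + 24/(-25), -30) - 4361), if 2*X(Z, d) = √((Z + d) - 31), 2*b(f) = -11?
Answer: 29214339/2 - 20097*I*√114686/520 ≈ 1.4607e+7 - 13088.0*I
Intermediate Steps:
b(f) = -11/2 (b(f) = (½)*(-11) = -11/2)
X(Z, d) = √(-31 + Z + d)/2 (X(Z, d) = √((Z + d) - 31)/2 = √(-31 + Z + d)/2)
(-1427 + (b(-38) - 1917))*(X(-23/(-26) + 24/(-25), -30) - 4361) = (-1427 + (-11/2 - 1917))*(√(-31 + (-23/(-26) + 24/(-25)) - 30)/2 - 4361) = (-1427 - 3845/2)*(√(-31 + (-23*(-1/26) + 24*(-1/25)) - 30)/2 - 4361) = -6699*(√(-31 + (23/26 - 24/25) - 30)/2 - 4361)/2 = -6699*(√(-31 - 49/650 - 30)/2 - 4361)/2 = -6699*(√(-39699/650)/2 - 4361)/2 = -6699*((3*I*√114686/130)/2 - 4361)/2 = -6699*(3*I*√114686/260 - 4361)/2 = -6699*(-4361 + 3*I*√114686/260)/2 = 29214339/2 - 20097*I*√114686/520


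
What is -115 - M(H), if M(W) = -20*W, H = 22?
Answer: 325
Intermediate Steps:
-115 - M(H) = -115 - (-20)*22 = -115 - 1*(-440) = -115 + 440 = 325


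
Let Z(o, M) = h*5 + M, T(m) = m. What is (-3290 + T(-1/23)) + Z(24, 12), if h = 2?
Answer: -75165/23 ≈ -3268.0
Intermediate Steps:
Z(o, M) = 10 + M (Z(o, M) = 2*5 + M = 10 + M)
(-3290 + T(-1/23)) + Z(24, 12) = (-3290 - 1/23) + (10 + 12) = (-3290 - 1*1/23) + 22 = (-3290 - 1/23) + 22 = -75671/23 + 22 = -75165/23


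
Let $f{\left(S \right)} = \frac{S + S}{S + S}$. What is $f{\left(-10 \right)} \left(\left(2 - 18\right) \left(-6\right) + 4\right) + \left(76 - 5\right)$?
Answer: $171$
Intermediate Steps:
$f{\left(S \right)} = 1$ ($f{\left(S \right)} = \frac{2 S}{2 S} = 2 S \frac{1}{2 S} = 1$)
$f{\left(-10 \right)} \left(\left(2 - 18\right) \left(-6\right) + 4\right) + \left(76 - 5\right) = 1 \left(\left(2 - 18\right) \left(-6\right) + 4\right) + \left(76 - 5\right) = 1 \left(\left(2 - 18\right) \left(-6\right) + 4\right) + 71 = 1 \left(\left(-16\right) \left(-6\right) + 4\right) + 71 = 1 \left(96 + 4\right) + 71 = 1 \cdot 100 + 71 = 100 + 71 = 171$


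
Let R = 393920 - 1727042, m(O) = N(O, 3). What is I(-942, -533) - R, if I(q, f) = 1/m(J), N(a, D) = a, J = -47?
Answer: 62656733/47 ≈ 1.3331e+6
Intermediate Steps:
m(O) = O
I(q, f) = -1/47 (I(q, f) = 1/(-47) = -1/47)
R = -1333122
I(-942, -533) - R = -1/47 - 1*(-1333122) = -1/47 + 1333122 = 62656733/47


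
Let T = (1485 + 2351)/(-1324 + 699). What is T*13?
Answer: -49868/625 ≈ -79.789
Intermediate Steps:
T = -3836/625 (T = 3836/(-625) = 3836*(-1/625) = -3836/625 ≈ -6.1376)
T*13 = -3836/625*13 = -49868/625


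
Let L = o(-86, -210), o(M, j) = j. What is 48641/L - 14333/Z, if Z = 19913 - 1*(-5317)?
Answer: -20503706/88305 ≈ -232.19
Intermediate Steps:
Z = 25230 (Z = 19913 + 5317 = 25230)
L = -210
48641/L - 14333/Z = 48641/(-210) - 14333/25230 = 48641*(-1/210) - 14333*1/25230 = -48641/210 - 14333/25230 = -20503706/88305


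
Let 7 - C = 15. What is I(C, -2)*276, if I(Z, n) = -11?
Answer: -3036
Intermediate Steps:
C = -8 (C = 7 - 1*15 = 7 - 15 = -8)
I(C, -2)*276 = -11*276 = -3036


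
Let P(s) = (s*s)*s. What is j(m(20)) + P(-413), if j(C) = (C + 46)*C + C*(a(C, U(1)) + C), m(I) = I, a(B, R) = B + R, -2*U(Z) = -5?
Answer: -70442827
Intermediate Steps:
U(Z) = 5/2 (U(Z) = -½*(-5) = 5/2)
P(s) = s³ (P(s) = s²*s = s³)
j(C) = C*(46 + C) + C*(5/2 + 2*C) (j(C) = (C + 46)*C + C*((C + 5/2) + C) = (46 + C)*C + C*((5/2 + C) + C) = C*(46 + C) + C*(5/2 + 2*C))
j(m(20)) + P(-413) = (½)*20*(97 + 6*20) + (-413)³ = (½)*20*(97 + 120) - 70444997 = (½)*20*217 - 70444997 = 2170 - 70444997 = -70442827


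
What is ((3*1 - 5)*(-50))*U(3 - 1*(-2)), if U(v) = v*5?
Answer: 2500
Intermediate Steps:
U(v) = 5*v
((3*1 - 5)*(-50))*U(3 - 1*(-2)) = ((3*1 - 5)*(-50))*(5*(3 - 1*(-2))) = ((3 - 5)*(-50))*(5*(3 + 2)) = (-2*(-50))*(5*5) = 100*25 = 2500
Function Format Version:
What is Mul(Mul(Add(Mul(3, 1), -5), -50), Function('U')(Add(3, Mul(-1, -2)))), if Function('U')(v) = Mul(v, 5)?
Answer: 2500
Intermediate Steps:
Function('U')(v) = Mul(5, v)
Mul(Mul(Add(Mul(3, 1), -5), -50), Function('U')(Add(3, Mul(-1, -2)))) = Mul(Mul(Add(Mul(3, 1), -5), -50), Mul(5, Add(3, Mul(-1, -2)))) = Mul(Mul(Add(3, -5), -50), Mul(5, Add(3, 2))) = Mul(Mul(-2, -50), Mul(5, 5)) = Mul(100, 25) = 2500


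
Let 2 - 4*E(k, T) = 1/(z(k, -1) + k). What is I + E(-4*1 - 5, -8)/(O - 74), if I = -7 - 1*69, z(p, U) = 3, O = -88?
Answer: -295501/3888 ≈ -76.003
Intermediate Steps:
I = -76 (I = -7 - 69 = -76)
E(k, T) = ½ - 1/(4*(3 + k))
I + E(-4*1 - 5, -8)/(O - 74) = -76 + ((5 + 2*(-4*1 - 5))/(4*(3 + (-4*1 - 5))))/(-88 - 74) = -76 + ((5 + 2*(-4 - 5))/(4*(3 + (-4 - 5))))/(-162) = -76 - (5 + 2*(-9))/(648*(3 - 9)) = -76 - (5 - 18)/(648*(-6)) = -76 - (-1)*(-13)/(648*6) = -76 - 1/162*13/24 = -76 - 13/3888 = -295501/3888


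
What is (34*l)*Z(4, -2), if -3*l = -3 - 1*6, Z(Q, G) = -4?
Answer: -408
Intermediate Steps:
l = 3 (l = -(-3 - 1*6)/3 = -(-3 - 6)/3 = -1/3*(-9) = 3)
(34*l)*Z(4, -2) = (34*3)*(-4) = 102*(-4) = -408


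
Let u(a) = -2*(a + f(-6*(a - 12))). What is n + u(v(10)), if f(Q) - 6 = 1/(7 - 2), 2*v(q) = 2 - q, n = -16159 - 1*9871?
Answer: -130172/5 ≈ -26034.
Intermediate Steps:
n = -26030 (n = -16159 - 9871 = -26030)
v(q) = 1 - q/2 (v(q) = (2 - q)/2 = 1 - q/2)
f(Q) = 31/5 (f(Q) = 6 + 1/(7 - 2) = 6 + 1/5 = 6 + ⅕ = 31/5)
u(a) = -62/5 - 2*a (u(a) = -2*(a + 31/5) = -2*(31/5 + a) = -62/5 - 2*a)
n + u(v(10)) = -26030 + (-62/5 - 2*(1 - ½*10)) = -26030 + (-62/5 - 2*(1 - 5)) = -26030 + (-62/5 - 2*(-4)) = -26030 + (-62/5 + 8) = -26030 - 22/5 = -130172/5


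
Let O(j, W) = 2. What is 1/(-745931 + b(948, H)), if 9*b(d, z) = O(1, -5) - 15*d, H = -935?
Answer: -9/6727597 ≈ -1.3378e-6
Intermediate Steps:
b(d, z) = 2/9 - 5*d/3 (b(d, z) = (2 - 15*d)/9 = 2/9 - 5*d/3)
1/(-745931 + b(948, H)) = 1/(-745931 + (2/9 - 5/3*948)) = 1/(-745931 + (2/9 - 1580)) = 1/(-745931 - 14218/9) = 1/(-6727597/9) = -9/6727597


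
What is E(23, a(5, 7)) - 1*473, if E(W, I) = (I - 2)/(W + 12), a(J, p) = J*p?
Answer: -16522/35 ≈ -472.06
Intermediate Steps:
E(W, I) = (-2 + I)/(12 + W)
E(23, a(5, 7)) - 1*473 = (-2 + 5*7)/(12 + 23) - 1*473 = (-2 + 35)/35 - 473 = (1/35)*33 - 473 = 33/35 - 473 = -16522/35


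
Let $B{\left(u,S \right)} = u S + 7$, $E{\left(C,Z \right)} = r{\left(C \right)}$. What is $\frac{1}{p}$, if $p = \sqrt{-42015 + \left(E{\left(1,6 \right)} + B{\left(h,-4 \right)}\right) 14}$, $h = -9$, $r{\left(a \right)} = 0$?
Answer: $- \frac{i \sqrt{41413}}{41413} \approx - 0.004914 i$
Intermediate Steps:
$E{\left(C,Z \right)} = 0$
$B{\left(u,S \right)} = 7 + S u$ ($B{\left(u,S \right)} = S u + 7 = 7 + S u$)
$p = i \sqrt{41413}$ ($p = \sqrt{-42015 + \left(0 + \left(7 - -36\right)\right) 14} = \sqrt{-42015 + \left(0 + \left(7 + 36\right)\right) 14} = \sqrt{-42015 + \left(0 + 43\right) 14} = \sqrt{-42015 + 43 \cdot 14} = \sqrt{-42015 + 602} = \sqrt{-41413} = i \sqrt{41413} \approx 203.5 i$)
$\frac{1}{p} = \frac{1}{i \sqrt{41413}} = - \frac{i \sqrt{41413}}{41413}$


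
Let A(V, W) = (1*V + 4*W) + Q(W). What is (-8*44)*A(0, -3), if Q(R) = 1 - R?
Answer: 2816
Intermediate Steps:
A(V, W) = 1 + V + 3*W (A(V, W) = (1*V + 4*W) + (1 - W) = (V + 4*W) + (1 - W) = 1 + V + 3*W)
(-8*44)*A(0, -3) = (-8*44)*(1 + 0 + 3*(-3)) = -352*(1 + 0 - 9) = -352*(-8) = 2816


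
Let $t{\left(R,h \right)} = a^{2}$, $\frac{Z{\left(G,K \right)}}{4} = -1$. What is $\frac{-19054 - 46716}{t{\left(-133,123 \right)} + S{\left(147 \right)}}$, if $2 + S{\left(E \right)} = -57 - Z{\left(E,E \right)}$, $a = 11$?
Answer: $- \frac{32885}{33} \approx -996.52$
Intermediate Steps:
$Z{\left(G,K \right)} = -4$ ($Z{\left(G,K \right)} = 4 \left(-1\right) = -4$)
$t{\left(R,h \right)} = 121$ ($t{\left(R,h \right)} = 11^{2} = 121$)
$S{\left(E \right)} = -55$ ($S{\left(E \right)} = -2 - 53 = -55$)
$\frac{-19054 - 46716}{t{\left(-133,123 \right)} + S{\left(147 \right)}} = \frac{-19054 - 46716}{121 - 55} = - \frac{65770}{66} = \left(-65770\right) \frac{1}{66} = - \frac{32885}{33}$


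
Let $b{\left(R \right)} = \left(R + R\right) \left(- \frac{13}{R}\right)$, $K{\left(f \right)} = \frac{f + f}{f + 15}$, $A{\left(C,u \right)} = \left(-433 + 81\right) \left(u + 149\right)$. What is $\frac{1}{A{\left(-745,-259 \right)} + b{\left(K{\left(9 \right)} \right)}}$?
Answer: $\frac{1}{38694} \approx 2.5844 \cdot 10^{-5}$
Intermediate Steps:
$A{\left(C,u \right)} = -52448 - 352 u$ ($A{\left(C,u \right)} = - 352 \left(149 + u\right) = -52448 - 352 u$)
$K{\left(f \right)} = \frac{2 f}{15 + f}$
$b{\left(R \right)} = -26$ ($b{\left(R \right)} = 2 R \left(- \frac{13}{R}\right) = -26$)
$\frac{1}{A{\left(-745,-259 \right)} + b{\left(K{\left(9 \right)} \right)}} = \frac{1}{\left(-52448 - -91168\right) - 26} = \frac{1}{\left(-52448 + 91168\right) - 26} = \frac{1}{38720 - 26} = \frac{1}{38694}$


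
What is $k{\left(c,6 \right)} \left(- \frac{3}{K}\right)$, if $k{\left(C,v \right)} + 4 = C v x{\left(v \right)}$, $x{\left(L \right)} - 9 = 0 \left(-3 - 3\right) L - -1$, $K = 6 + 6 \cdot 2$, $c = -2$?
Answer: $\frac{62}{3} \approx 20.667$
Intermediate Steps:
$K = 18$ ($K = 6 + 12 = 18$)
$x{\left(L \right)} = 10$ ($x{\left(L \right)} = 9 + \left(0 \left(-3 - 3\right) L - -1\right) = 9 + \left(0 \left(-6\right) L + 1\right) = 9 + \left(0 L + 1\right) = 9 + \left(0 + 1\right) = 9 + 1 = 10$)
$k{\left(C,v \right)} = -4 + 10 C v$ ($k{\left(C,v \right)} = -4 + C v 10 = -4 + 10 C v$)
$k{\left(c,6 \right)} \left(- \frac{3}{K}\right) = \left(-4 + 10 \left(-2\right) 6\right) \left(- \frac{3}{18}\right) = \left(-4 - 120\right) \left(\left(-3\right) \frac{1}{18}\right) = \left(-124\right) \left(- \frac{1}{6}\right) = \frac{62}{3}$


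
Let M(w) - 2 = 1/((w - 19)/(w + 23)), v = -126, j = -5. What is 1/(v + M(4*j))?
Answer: -13/1613 ≈ -0.0080595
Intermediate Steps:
M(w) = 2 + (23 + w)/(-19 + w) (M(w) = 2 + 1/((w - 19)/(w + 23)) = 2 + 1/((-19 + w)/(23 + w)) = 2 + (23 + w)/(-19 + w))
1/(v + M(4*j)) = 1/(-126 + 3*(-5 + 4*(-5))/(-19 + 4*(-5))) = 1/(-126 + 3*(-5 - 20)/(-19 - 20)) = 1/(-126 + 3*(-25)/(-39)) = 1/(-126 + 3*(-1/39)*(-25)) = 1/(-126 + 25/13) = 1/(-1613/13) = -13/1613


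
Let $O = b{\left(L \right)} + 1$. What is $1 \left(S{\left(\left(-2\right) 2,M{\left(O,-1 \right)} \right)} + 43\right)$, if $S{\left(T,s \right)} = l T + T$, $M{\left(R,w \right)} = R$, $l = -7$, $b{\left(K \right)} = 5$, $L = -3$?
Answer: $67$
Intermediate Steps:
$O = 6$ ($O = 5 + 1 = 6$)
$S{\left(T,s \right)} = - 6 T$ ($S{\left(T,s \right)} = - 7 T + T = - 6 T$)
$1 \left(S{\left(\left(-2\right) 2,M{\left(O,-1 \right)} \right)} + 43\right) = 1 \left(- 6 \left(\left(-2\right) 2\right) + 43\right) = 1 \left(\left(-6\right) \left(-4\right) + 43\right) = 1 \left(24 + 43\right) = 1 \cdot 67 = 67$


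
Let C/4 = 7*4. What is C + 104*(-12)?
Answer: -1136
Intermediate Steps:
C = 112 (C = 4*(7*4) = 4*28 = 112)
C + 104*(-12) = 112 + 104*(-12) = 112 - 1248 = -1136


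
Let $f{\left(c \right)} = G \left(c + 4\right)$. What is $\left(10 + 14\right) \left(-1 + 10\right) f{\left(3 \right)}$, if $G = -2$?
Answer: $-3024$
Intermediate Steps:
$f{\left(c \right)} = -8 - 2 c$ ($f{\left(c \right)} = - 2 \left(c + 4\right) = - 2 \left(4 + c\right) = -8 - 2 c$)
$\left(10 + 14\right) \left(-1 + 10\right) f{\left(3 \right)} = \left(10 + 14\right) \left(-1 + 10\right) \left(-8 - 6\right) = 24 \cdot 9 \left(-8 - 6\right) = 216 \left(-14\right) = -3024$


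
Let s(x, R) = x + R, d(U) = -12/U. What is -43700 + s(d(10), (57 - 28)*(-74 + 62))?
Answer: -220246/5 ≈ -44049.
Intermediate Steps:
s(x, R) = R + x
-43700 + s(d(10), (57 - 28)*(-74 + 62)) = -43700 + ((57 - 28)*(-74 + 62) - 12/10) = -43700 + (29*(-12) - 12*1/10) = -43700 + (-348 - 6/5) = -43700 - 1746/5 = -220246/5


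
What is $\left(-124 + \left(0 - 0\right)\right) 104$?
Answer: $-12896$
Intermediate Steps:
$\left(-124 + \left(0 - 0\right)\right) 104 = \left(-124 + \left(0 + 0\right)\right) 104 = \left(-124 + 0\right) 104 = \left(-124\right) 104 = -12896$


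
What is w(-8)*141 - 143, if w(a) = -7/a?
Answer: -157/8 ≈ -19.625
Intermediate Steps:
w(-8)*141 - 143 = -7/(-8)*141 - 143 = -7*(-⅛)*141 - 143 = (7/8)*141 - 143 = 987/8 - 143 = -157/8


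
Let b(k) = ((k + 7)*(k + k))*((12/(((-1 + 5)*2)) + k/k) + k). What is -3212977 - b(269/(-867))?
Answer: -2093937334809251/651714363 ≈ -3.2130e+6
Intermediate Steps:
b(k) = 2*k*(7 + k)*(5/2 + k) (b(k) = ((7 + k)*(2*k))*((12/((4*2)) + 1) + k) = (2*k*(7 + k))*((12/8 + 1) + k) = (2*k*(7 + k))*((12*(⅛) + 1) + k) = (2*k*(7 + k))*((3/2 + 1) + k) = (2*k*(7 + k))*(5/2 + k) = 2*k*(7 + k)*(5/2 + k))
-3212977 - b(269/(-867)) = -3212977 - 269/(-867)*(35 + 2*(269/(-867))² + 19*(269/(-867))) = -3212977 - 269*(-1/867)*(35 + 2*(269*(-1/867))² + 19*(269*(-1/867))) = -3212977 - (-269)*(35 + 2*(-269/867)² + 19*(-269/867))/867 = -3212977 - (-269)*(35 + 2*(72361/751689) - 5111/867)/867 = -3212977 - (-269)*(35 + 144722/751689 - 5111/867)/867 = -3212977 - (-269)*22022600/(867*751689) = -3212977 - 1*(-5924079400/651714363) = -3212977 + 5924079400/651714363 = -2093937334809251/651714363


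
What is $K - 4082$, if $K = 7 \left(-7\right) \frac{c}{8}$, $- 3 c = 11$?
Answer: $- \frac{97429}{24} \approx -4059.5$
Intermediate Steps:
$c = - \frac{11}{3}$ ($c = \left(- \frac{1}{3}\right) 11 = - \frac{11}{3} \approx -3.6667$)
$K = \frac{539}{24}$ ($K = 7 \left(-7\right) \left(- \frac{11}{3 \cdot 8}\right) = - 49 \left(\left(- \frac{11}{3}\right) \frac{1}{8}\right) = \left(-49\right) \left(- \frac{11}{24}\right) = \frac{539}{24} \approx 22.458$)
$K - 4082 = \frac{539}{24} - 4082 = - \frac{97429}{24}$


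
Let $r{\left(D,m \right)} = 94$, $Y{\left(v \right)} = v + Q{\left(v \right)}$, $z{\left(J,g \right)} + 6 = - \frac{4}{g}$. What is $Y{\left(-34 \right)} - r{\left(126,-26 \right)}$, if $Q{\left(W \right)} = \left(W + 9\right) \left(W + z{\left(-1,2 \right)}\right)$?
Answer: $922$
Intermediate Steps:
$z{\left(J,g \right)} = -6 - \frac{4}{g}$
$Q{\left(W \right)} = \left(-8 + W\right) \left(9 + W\right)$ ($Q{\left(W \right)} = \left(W + 9\right) \left(W - \left(6 + \frac{4}{2}\right)\right) = \left(9 + W\right) \left(W - 8\right) = \left(9 + W\right) \left(-8 + W\right) = \left(-8 + W\right) \left(9 + W\right)$)
$Y{\left(v \right)} = -72 + v^{2} + 2 v$ ($Y{\left(v \right)} = v + \left(-72 + v + v^{2}\right) = -72 + v^{2} + 2 v$)
$Y{\left(-34 \right)} - r{\left(126,-26 \right)} = \left(-72 + \left(-34\right)^{2} + 2 \left(-34\right)\right) - 94 = \left(-72 + 1156 - 68\right) - 94 = 1016 - 94 = 922$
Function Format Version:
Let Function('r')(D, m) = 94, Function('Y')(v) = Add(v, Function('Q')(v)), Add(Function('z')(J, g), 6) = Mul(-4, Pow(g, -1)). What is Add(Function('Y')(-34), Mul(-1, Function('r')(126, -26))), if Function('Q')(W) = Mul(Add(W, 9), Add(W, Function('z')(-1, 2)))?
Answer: 922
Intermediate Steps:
Function('z')(J, g) = Add(-6, Mul(-4, Pow(g, -1)))
Function('Q')(W) = Mul(Add(-8, W), Add(9, W)) (Function('Q')(W) = Mul(Add(W, 9), Add(W, Add(-6, Mul(-4, Pow(2, -1))))) = Mul(Add(9, W), Add(W, Add(-6, Mul(-4, Rational(1, 2))))) = Mul(Add(9, W), Add(W, Add(-6, -2))) = Mul(Add(9, W), Add(W, -8)) = Mul(Add(9, W), Add(-8, W)) = Mul(Add(-8, W), Add(9, W)))
Function('Y')(v) = Add(-72, Pow(v, 2), Mul(2, v)) (Function('Y')(v) = Add(v, Add(-72, v, Pow(v, 2))) = Add(-72, Pow(v, 2), Mul(2, v)))
Add(Function('Y')(-34), Mul(-1, Function('r')(126, -26))) = Add(Add(-72, Pow(-34, 2), Mul(2, -34)), Mul(-1, 94)) = Add(Add(-72, 1156, -68), -94) = Add(1016, -94) = 922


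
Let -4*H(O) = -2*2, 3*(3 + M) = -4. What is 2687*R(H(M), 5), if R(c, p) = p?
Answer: 13435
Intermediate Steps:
M = -13/3 (M = -3 + (1/3)*(-4) = -3 - 4/3 = -13/3 ≈ -4.3333)
H(O) = 1 (H(O) = -(-1)*2/2 = -1/4*(-4) = 1)
2687*R(H(M), 5) = 2687*5 = 13435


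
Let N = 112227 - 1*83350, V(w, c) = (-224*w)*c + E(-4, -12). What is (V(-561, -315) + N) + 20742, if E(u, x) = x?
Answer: -39534553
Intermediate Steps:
V(w, c) = -12 - 224*c*w (V(w, c) = (-224*w)*c - 12 = -224*c*w - 12 = -12 - 224*c*w)
N = 28877 (N = 112227 - 83350 = 28877)
(V(-561, -315) + N) + 20742 = ((-12 - 224*(-315)*(-561)) + 28877) + 20742 = ((-12 - 39584160) + 28877) + 20742 = (-39584172 + 28877) + 20742 = -39555295 + 20742 = -39534553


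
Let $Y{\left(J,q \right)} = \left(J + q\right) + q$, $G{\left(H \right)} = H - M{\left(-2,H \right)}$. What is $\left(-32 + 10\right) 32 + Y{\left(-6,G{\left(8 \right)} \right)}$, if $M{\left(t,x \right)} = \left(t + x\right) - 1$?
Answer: $-704$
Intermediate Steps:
$M{\left(t,x \right)} = -1 + t + x$
$G{\left(H \right)} = 3$ ($G{\left(H \right)} = H - \left(-1 - 2 + H\right) = H - \left(-3 + H\right) = 3$)
$Y{\left(J,q \right)} = J + 2 q$
$\left(-32 + 10\right) 32 + Y{\left(-6,G{\left(8 \right)} \right)} = \left(-32 + 10\right) 32 + \left(-6 + 2 \cdot 3\right) = \left(-22\right) 32 + \left(-6 + 6\right) = -704 + 0 = -704$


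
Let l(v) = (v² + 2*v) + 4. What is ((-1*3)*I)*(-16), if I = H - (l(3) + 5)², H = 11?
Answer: -27120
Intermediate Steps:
l(v) = 4 + v² + 2*v
I = -565 (I = 11 - ((4 + 3² + 2*3) + 5)² = 11 - ((4 + 9 + 6) + 5)² = 11 - (19 + 5)² = 11 - 1*24² = 11 - 1*576 = 11 - 576 = -565)
((-1*3)*I)*(-16) = (-1*3*(-565))*(-16) = -3*(-565)*(-16) = 1695*(-16) = -27120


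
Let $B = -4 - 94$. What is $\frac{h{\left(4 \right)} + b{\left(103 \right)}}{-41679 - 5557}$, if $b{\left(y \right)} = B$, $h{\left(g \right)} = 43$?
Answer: $\frac{55}{47236} \approx 0.0011644$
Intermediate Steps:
$B = -98$
$b{\left(y \right)} = -98$
$\frac{h{\left(4 \right)} + b{\left(103 \right)}}{-41679 - 5557} = \frac{43 - 98}{-41679 - 5557} = - \frac{55}{-47236} = \left(-55\right) \left(- \frac{1}{47236}\right) = \frac{55}{47236}$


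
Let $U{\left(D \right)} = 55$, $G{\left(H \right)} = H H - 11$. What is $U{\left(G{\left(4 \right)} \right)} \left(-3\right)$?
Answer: $-165$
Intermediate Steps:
$G{\left(H \right)} = -11 + H^{2}$ ($G{\left(H \right)} = H^{2} - 11 = -11 + H^{2}$)
$U{\left(G{\left(4 \right)} \right)} \left(-3\right) = 55 \left(-3\right) = -165$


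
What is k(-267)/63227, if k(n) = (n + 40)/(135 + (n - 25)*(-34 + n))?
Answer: -227/5565683129 ≈ -4.0786e-8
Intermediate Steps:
k(n) = (40 + n)/(135 + (-34 + n)*(-25 + n)) (k(n) = (40 + n)/(135 + (-25 + n)*(-34 + n)) = (40 + n)/(135 + (-34 + n)*(-25 + n)))
k(-267)/63227 = ((40 - 267)/(985 + (-267)² - 59*(-267)))/63227 = (-227/(985 + 71289 + 15753))*(1/63227) = (-227/88027)*(1/63227) = ((1/88027)*(-227))*(1/63227) = -227/88027*1/63227 = -227/5565683129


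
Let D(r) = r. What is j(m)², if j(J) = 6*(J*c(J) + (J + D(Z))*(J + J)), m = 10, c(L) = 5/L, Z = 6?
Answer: 3802500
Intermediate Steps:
j(J) = 30 + 12*J*(6 + J) (j(J) = 6*(J*(5/J) + (J + 6)*(J + J)) = 6*(5 + (6 + J)*(2*J)) = 6*(5 + 2*J*(6 + J)) = 30 + 12*J*(6 + J))
j(m)² = (30 + 12*10*(6 + 10))² = (30 + 12*10*16)² = (30 + 1920)² = 1950² = 3802500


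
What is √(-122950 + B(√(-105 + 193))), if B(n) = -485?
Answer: 3*I*√13715 ≈ 351.33*I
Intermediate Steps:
√(-122950 + B(√(-105 + 193))) = √(-122950 - 485) = √(-123435) = 3*I*√13715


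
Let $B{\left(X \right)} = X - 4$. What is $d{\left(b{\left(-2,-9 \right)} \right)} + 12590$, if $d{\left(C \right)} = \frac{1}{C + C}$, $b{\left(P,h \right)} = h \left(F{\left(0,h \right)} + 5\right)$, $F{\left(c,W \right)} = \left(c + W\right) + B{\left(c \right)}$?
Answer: $\frac{1812961}{144} \approx 12590.0$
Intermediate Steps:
$B{\left(X \right)} = -4 + X$ ($B{\left(X \right)} = X - 4 = -4 + X$)
$F{\left(c,W \right)} = -4 + W + 2 c$ ($F{\left(c,W \right)} = \left(c + W\right) + \left(-4 + c\right) = \left(W + c\right) + \left(-4 + c\right) = -4 + W + 2 c$)
$b{\left(P,h \right)} = h \left(1 + h\right)$ ($b{\left(P,h \right)} = h \left(\left(-4 + h + 2 \cdot 0\right) + 5\right) = h \left(\left(-4 + h + 0\right) + 5\right) = h \left(\left(-4 + h\right) + 5\right) = h \left(1 + h\right)$)
$d{\left(C \right)} = \frac{1}{2 C}$
$d{\left(b{\left(-2,-9 \right)} \right)} + 12590 = \frac{1}{2 \left(- 9 \left(1 - 9\right)\right)} + 12590 = \frac{1}{2 \left(\left(-9\right) \left(-8\right)\right)} + 12590 = \frac{1}{2 \cdot 72} + 12590 = \frac{1}{2} \cdot \frac{1}{72} + 12590 = \frac{1}{144} + 12590 = \frac{1812961}{144}$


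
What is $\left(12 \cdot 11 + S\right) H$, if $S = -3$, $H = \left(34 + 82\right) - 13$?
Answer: $13287$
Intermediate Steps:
$H = 103$ ($H = 116 - 13 = 103$)
$\left(12 \cdot 11 + S\right) H = \left(12 \cdot 11 - 3\right) 103 = \left(132 - 3\right) 103 = 129 \cdot 103 = 13287$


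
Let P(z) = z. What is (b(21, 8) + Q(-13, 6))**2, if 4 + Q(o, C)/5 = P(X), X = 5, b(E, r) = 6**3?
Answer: 48841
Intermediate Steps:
b(E, r) = 216
Q(o, C) = 5 (Q(o, C) = -20 + 5*5 = -20 + 25 = 5)
(b(21, 8) + Q(-13, 6))**2 = (216 + 5)**2 = 221**2 = 48841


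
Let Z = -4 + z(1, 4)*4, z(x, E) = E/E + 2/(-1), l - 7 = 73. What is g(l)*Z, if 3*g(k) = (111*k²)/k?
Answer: -23680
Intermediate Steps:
l = 80 (l = 7 + 73 = 80)
z(x, E) = -1 (z(x, E) = 1 + 2*(-1) = 1 - 2 = -1)
g(k) = 37*k (g(k) = ((111*k²)/k)/3 = (111*k)/3 = 37*k)
Z = -8 (Z = -4 - 1*4 = -4 - 4 = -8)
g(l)*Z = (37*80)*(-8) = 2960*(-8) = -23680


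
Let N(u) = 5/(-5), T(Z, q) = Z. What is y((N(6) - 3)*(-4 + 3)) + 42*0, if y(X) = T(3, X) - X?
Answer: -1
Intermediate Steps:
N(u) = -1 (N(u) = 5*(-⅕) = -1)
y(X) = 3 - X
y((N(6) - 3)*(-4 + 3)) + 42*0 = (3 - (-1 - 3)*(-4 + 3)) + 42*0 = (3 - (-4)*(-1)) + 0 = (3 - 1*4) + 0 = (3 - 4) + 0 = -1 + 0 = -1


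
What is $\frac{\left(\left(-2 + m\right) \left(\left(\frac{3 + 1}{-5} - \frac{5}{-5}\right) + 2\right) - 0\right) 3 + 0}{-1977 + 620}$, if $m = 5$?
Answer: $- \frac{99}{6785} \approx -0.014591$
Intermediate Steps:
$\frac{\left(\left(-2 + m\right) \left(\left(\frac{3 + 1}{-5} - \frac{5}{-5}\right) + 2\right) - 0\right) 3 + 0}{-1977 + 620} = \frac{\left(\left(-2 + 5\right) \left(\left(\frac{3 + 1}{-5} - \frac{5}{-5}\right) + 2\right) - 0\right) 3 + 0}{-1977 + 620} = \frac{\left(3 \left(\left(4 \left(- \frac{1}{5}\right) - -1\right) + 2\right) + 0\right) 3 + 0}{-1357} = \left(\left(3 \left(\left(- \frac{4}{5} + 1\right) + 2\right) + 0\right) 3 + 0\right) \left(- \frac{1}{1357}\right) = \left(\left(3 \left(\frac{1}{5} + 2\right) + 0\right) 3 + 0\right) \left(- \frac{1}{1357}\right) = \left(\left(3 \cdot \frac{11}{5} + 0\right) 3 + 0\right) \left(- \frac{1}{1357}\right) = \left(\left(\frac{33}{5} + 0\right) 3 + 0\right) \left(- \frac{1}{1357}\right) = \left(\frac{33}{5} \cdot 3 + 0\right) \left(- \frac{1}{1357}\right) = \left(\frac{99}{5} + 0\right) \left(- \frac{1}{1357}\right) = \frac{99}{5} \left(- \frac{1}{1357}\right) = - \frac{99}{6785}$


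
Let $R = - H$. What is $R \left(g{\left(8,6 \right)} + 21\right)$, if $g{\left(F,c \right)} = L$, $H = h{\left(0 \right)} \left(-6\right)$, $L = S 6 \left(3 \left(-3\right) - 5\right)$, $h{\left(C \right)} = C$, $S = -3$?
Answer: $0$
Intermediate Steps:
$L = 252$ ($L = \left(-3\right) 6 \left(3 \left(-3\right) - 5\right) = - 18 \left(-9 - 5\right) = \left(-18\right) \left(-14\right) = 252$)
$H = 0$ ($H = 0 \left(-6\right) = 0$)
$g{\left(F,c \right)} = 252$
$R = 0$ ($R = \left(-1\right) 0 = 0$)
$R \left(g{\left(8,6 \right)} + 21\right) = 0 \left(252 + 21\right) = 0 \cdot 273 = 0$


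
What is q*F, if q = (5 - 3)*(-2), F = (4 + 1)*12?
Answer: -240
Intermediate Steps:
F = 60 (F = 5*12 = 60)
q = -4 (q = 2*(-2) = -4)
q*F = -4*60 = -240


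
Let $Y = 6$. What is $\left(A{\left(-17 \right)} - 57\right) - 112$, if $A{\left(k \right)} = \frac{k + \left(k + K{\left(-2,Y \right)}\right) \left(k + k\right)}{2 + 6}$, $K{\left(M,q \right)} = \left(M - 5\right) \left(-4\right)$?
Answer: $- \frac{1743}{8} \approx -217.88$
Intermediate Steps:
$K{\left(M,q \right)} = 20 - 4 M$ ($K{\left(M,q \right)} = \left(-5 + M\right) \left(-4\right) = 20 - 4 M$)
$A{\left(k \right)} = \frac{k}{8} + \frac{k \left(28 + k\right)}{4}$ ($A{\left(k \right)} = \frac{k + \left(k + \left(20 - -8\right)\right) \left(k + k\right)}{2 + 6} = \frac{k + \left(k + \left(20 + 8\right)\right) 2 k}{8} = \left(k + \left(k + 28\right) 2 k\right) \frac{1}{8} = \left(k + \left(28 + k\right) 2 k\right) \frac{1}{8} = \left(k + 2 k \left(28 + k\right)\right) \frac{1}{8} = \frac{k}{8} + \frac{k \left(28 + k\right)}{4}$)
$\left(A{\left(-17 \right)} - 57\right) - 112 = \left(\frac{1}{8} \left(-17\right) \left(57 + 2 \left(-17\right)\right) - 57\right) - 112 = \left(\frac{1}{8} \left(-17\right) \left(57 - 34\right) - 57\right) - 112 = \left(\frac{1}{8} \left(-17\right) 23 - 57\right) - 112 = \left(- \frac{391}{8} - 57\right) - 112 = - \frac{847}{8} - 112 = - \frac{1743}{8}$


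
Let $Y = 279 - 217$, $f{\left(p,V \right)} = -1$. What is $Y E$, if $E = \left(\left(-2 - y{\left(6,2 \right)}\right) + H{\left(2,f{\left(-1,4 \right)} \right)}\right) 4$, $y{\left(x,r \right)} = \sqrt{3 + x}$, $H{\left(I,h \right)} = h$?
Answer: $-1488$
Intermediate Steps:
$Y = 62$ ($Y = 279 - 217 = 62$)
$E = -24$ ($E = \left(\left(-2 - \sqrt{3 + 6}\right) - 1\right) 4 = \left(\left(-2 - \sqrt{9}\right) - 1\right) 4 = \left(\left(-2 - 3\right) - 1\right) 4 = \left(-5 - 1\right) 4 = \left(-6\right) 4 = -24$)
$Y E = 62 \left(-24\right) = -1488$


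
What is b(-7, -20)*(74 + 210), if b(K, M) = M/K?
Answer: 5680/7 ≈ 811.43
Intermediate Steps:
b(-7, -20)*(74 + 210) = (-20/(-7))*(74 + 210) = -20*(-⅐)*284 = (20/7)*284 = 5680/7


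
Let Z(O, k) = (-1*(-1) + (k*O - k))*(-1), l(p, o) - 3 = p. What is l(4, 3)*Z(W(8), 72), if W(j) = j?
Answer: -3535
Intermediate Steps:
l(p, o) = 3 + p
Z(O, k) = -1 + k - O*k (Z(O, k) = (1 + (O*k - k))*(-1) = (1 + (-k + O*k))*(-1) = (1 - k + O*k)*(-1) = -1 + k - O*k)
l(4, 3)*Z(W(8), 72) = (3 + 4)*(-1 + 72 - 1*8*72) = 7*(-1 + 72 - 576) = 7*(-505) = -3535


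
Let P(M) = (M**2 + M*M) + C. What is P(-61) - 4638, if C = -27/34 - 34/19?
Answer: 1809715/646 ≈ 2801.4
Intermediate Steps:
C = -1669/646 (C = -27*1/34 - 34*1/19 = -27/34 - 34/19 = -1669/646 ≈ -2.5836)
P(M) = -1669/646 + 2*M**2 (P(M) = (M**2 + M*M) - 1669/646 = (M**2 + M**2) - 1669/646 = 2*M**2 - 1669/646 = -1669/646 + 2*M**2)
P(-61) - 4638 = (-1669/646 + 2*(-61)**2) - 4638 = (-1669/646 + 2*3721) - 4638 = (-1669/646 + 7442) - 4638 = 4805863/646 - 4638 = 1809715/646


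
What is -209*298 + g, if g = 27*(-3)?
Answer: -62363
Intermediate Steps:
g = -81
-209*298 + g = -209*298 - 81 = -62282 - 81 = -62363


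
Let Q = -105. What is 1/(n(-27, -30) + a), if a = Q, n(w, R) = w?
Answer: -1/132 ≈ -0.0075758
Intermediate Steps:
a = -105
1/(n(-27, -30) + a) = 1/(-27 - 105) = 1/(-132) = -1/132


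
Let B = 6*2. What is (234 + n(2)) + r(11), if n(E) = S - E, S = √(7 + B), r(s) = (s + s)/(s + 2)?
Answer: 3038/13 + √19 ≈ 238.05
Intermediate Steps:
B = 12
r(s) = 2*s/(2 + s) (r(s) = (2*s)/(2 + s) = 2*s/(2 + s))
S = √19 (S = √(7 + 12) = √19 ≈ 4.3589)
n(E) = √19 - E
(234 + n(2)) + r(11) = (234 + (√19 - 1*2)) + 2*11/(2 + 11) = (234 + (√19 - 2)) + 2*11/13 = (234 + (-2 + √19)) + 2*11*(1/13) = (232 + √19) + 22/13 = 3038/13 + √19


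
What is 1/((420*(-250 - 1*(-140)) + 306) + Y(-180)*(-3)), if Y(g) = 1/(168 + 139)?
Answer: -307/14089461 ≈ -2.1789e-5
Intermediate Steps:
Y(g) = 1/307
1/((420*(-250 - 1*(-140)) + 306) + Y(-180)*(-3)) = 1/((420*(-250 - 1*(-140)) + 306) + (1/307)*(-3)) = 1/((420*(-250 + 140) + 306) - 3/307) = 1/((420*(-110) + 306) - 3/307) = 1/((-46200 + 306) - 3/307) = 1/(-45894 - 3/307) = 1/(-14089461/307) = -307/14089461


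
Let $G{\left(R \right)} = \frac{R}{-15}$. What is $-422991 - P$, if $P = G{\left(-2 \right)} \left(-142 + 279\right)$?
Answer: $- \frac{6345139}{15} \approx -4.2301 \cdot 10^{5}$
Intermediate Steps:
$G{\left(R \right)} = - \frac{R}{15}$ ($G{\left(R \right)} = R \left(- \frac{1}{15}\right) = - \frac{R}{15}$)
$P = \frac{274}{15}$ ($P = \left(- \frac{1}{15}\right) \left(-2\right) \left(-142 + 279\right) = \frac{2}{15} \cdot 137 = \frac{274}{15} \approx 18.267$)
$-422991 - P = -422991 - \frac{274}{15} = - \frac{6345139}{15}$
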